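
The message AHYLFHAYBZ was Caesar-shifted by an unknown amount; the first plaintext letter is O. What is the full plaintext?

OVMZTVOMPN

From the crib: A(0)−O(14)=-14≡12, so the shift is 12.
Subtract 12 from each ciphertext letter:
A(0): 0−12=-12≡14 → O
H(7): 7−12=-5≡21 → V
Y(24): 24−12=12 → M
L(11): 11−12=-1≡25 → Z
F(5): 5−12=-7≡19 → T
H(7): 7−12=-5≡21 → V
A(0): 0−12=-12≡14 → O
Y(24): 24−12=12 → M
B(1): 1−12=-11≡15 → P
Z(25): 25−12=13 → N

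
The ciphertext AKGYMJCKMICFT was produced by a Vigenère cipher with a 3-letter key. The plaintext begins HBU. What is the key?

Subtract each crib letter from the matching ciphertext letter (mod 26):
A(0)−H(7)=-7≡19 → T
K(10)−B(1)=9 → J
G(6)−U(20)=-14≡12 → M

TJM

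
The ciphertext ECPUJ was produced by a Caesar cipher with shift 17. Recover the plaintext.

E(4): 4−17=-13≡13 → N
C(2): 2−17=-15≡11 → L
P(15): 15−17=-2≡24 → Y
U(20): 20−17=3 → D
J(9): 9−17=-8≡18 → S

NLYDS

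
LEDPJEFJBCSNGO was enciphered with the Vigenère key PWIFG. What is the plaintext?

Repeat the key across the ciphertext: PWIFGPWIFGPWIF
L(11)−P(15): -4≡22 → W
E(4)−W(22): -18≡8 → I
D(3)−I(8): -5≡21 → V
P(15)−F(5): 10 → K
J(9)−G(6): 3 → D
E(4)−P(15): -11≡15 → P
F(5)−W(22): -17≡9 → J
J(9)−I(8): 1 → B
B(1)−F(5): -4≡22 → W
C(2)−G(6): -4≡22 → W
S(18)−P(15): 3 → D
N(13)−W(22): -9≡17 → R
G(6)−I(8): -2≡24 → Y
O(14)−F(5): 9 → J

WIVKDPJBWWDRYJ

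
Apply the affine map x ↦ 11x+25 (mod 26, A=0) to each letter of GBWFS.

NKHCP

G(6): 11·6+25=91≡13 → N
B(1): 11·1+25=36≡10 → K
W(22): 11·22+25=267≡7 → H
F(5): 11·5+25=80≡2 → C
S(18): 11·18+25=223≡15 → P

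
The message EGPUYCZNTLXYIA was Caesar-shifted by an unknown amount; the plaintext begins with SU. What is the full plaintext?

SUDIMQNBHZLMWO

From the crib: E(4)−S(18)=-14≡12, so the shift is 12.
Subtract 12 from each ciphertext letter:
E(4): 4−12=-8≡18 → S
G(6): 6−12=-6≡20 → U
P(15): 15−12=3 → D
U(20): 20−12=8 → I
Y(24): 24−12=12 → M
C(2): 2−12=-10≡16 → Q
Z(25): 25−12=13 → N
N(13): 13−12=1 → B
T(19): 19−12=7 → H
L(11): 11−12=-1≡25 → Z
X(23): 23−12=11 → L
Y(24): 24−12=12 → M
I(8): 8−12=-4≡22 → W
A(0): 0−12=-12≡14 → O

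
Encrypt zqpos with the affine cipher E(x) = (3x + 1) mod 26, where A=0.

z(25): 3·25+1=76≡24 → y
q(16): 3·16+1=49≡23 → x
p(15): 3·15+1=46≡20 → u
o(14): 3·14+1=43≡17 → r
s(18): 3·18+1=55≡3 → d

yxurd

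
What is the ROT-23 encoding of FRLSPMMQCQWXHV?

COIPMJJNZNTUES

F(5): 5+23=28≡2 → C
R(17): 17+23=40≡14 → O
L(11): 11+23=34≡8 → I
S(18): 18+23=41≡15 → P
P(15): 15+23=38≡12 → M
M(12): 12+23=35≡9 → J
M(12): 12+23=35≡9 → J
Q(16): 16+23=39≡13 → N
C(2): 2+23=25 → Z
Q(16): 16+23=39≡13 → N
W(22): 22+23=45≡19 → T
X(23): 23+23=46≡20 → U
H(7): 7+23=30≡4 → E
V(21): 21+23=44≡18 → S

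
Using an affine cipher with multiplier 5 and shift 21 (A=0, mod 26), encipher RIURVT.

R(17): 5·17+21=106≡2 → C
I(8): 5·8+21=61≡9 → J
U(20): 5·20+21=121≡17 → R
R(17): 5·17+21=106≡2 → C
V(21): 5·21+21=126≡22 → W
T(19): 5·19+21=116≡12 → M

CJRCWM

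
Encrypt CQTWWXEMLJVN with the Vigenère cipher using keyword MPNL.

Repeat the key across the message: MPNLMPNLMPNL
C(2)+M(12): 14 → O
Q(16)+P(15): 31≡5 → F
T(19)+N(13): 32≡6 → G
W(22)+L(11): 33≡7 → H
W(22)+M(12): 34≡8 → I
X(23)+P(15): 38≡12 → M
E(4)+N(13): 17 → R
M(12)+L(11): 23 → X
L(11)+M(12): 23 → X
J(9)+P(15): 24 → Y
V(21)+N(13): 34≡8 → I
N(13)+L(11): 24 → Y

OFGHIMRXXYIY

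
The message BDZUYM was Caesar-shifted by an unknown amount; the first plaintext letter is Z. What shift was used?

2

From the crib: B(1)−Z(25)=-24≡2, so the shift is 2.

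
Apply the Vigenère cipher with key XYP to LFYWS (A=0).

IDNTQ

Repeat the key across the message: XYPXY
L(11)+X(23): 34≡8 → I
F(5)+Y(24): 29≡3 → D
Y(24)+P(15): 39≡13 → N
W(22)+X(23): 45≡19 → T
S(18)+Y(24): 42≡16 → Q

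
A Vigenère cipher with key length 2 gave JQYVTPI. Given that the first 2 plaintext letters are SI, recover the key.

RI

Subtract each crib letter from the matching ciphertext letter (mod 26):
J(9)−S(18)=-9≡17 → R
Q(16)−I(8)=8 → I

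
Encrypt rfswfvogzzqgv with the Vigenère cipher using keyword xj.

Repeat the key across the message: xjxjxjxjxjxjx
r(17)+x(23): 40≡14 → o
f(5)+j(9): 14 → o
s(18)+x(23): 41≡15 → p
w(22)+j(9): 31≡5 → f
f(5)+x(23): 28≡2 → c
v(21)+j(9): 30≡4 → e
o(14)+x(23): 37≡11 → l
g(6)+j(9): 15 → p
z(25)+x(23): 48≡22 → w
z(25)+j(9): 34≡8 → i
q(16)+x(23): 39≡13 → n
g(6)+j(9): 15 → p
v(21)+x(23): 44≡18 → s

oopfcelpwinps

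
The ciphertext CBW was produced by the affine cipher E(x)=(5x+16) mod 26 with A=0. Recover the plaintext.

SXW

The inverse of 5 mod 26 is 21, since 5·21=105≡1. Apply D(y)=21·(y−16) mod 26:
C(2): 21·(2−16)=-294≡18 → S
B(1): 21·(1−16)=-315≡23 → X
W(22): 21·(22−16)=126≡22 → W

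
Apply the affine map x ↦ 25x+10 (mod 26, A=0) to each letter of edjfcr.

e(4): 25·4+10=110≡6 → g
d(3): 25·3+10=85≡7 → h
j(9): 25·9+10=235≡1 → b
f(5): 25·5+10=135≡5 → f
c(2): 25·2+10=60≡8 → i
r(17): 25·17+10=435≡19 → t

ghbfit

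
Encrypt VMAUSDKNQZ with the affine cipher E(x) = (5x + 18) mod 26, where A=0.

V(21): 5·21+18=123≡19 → T
M(12): 5·12+18=78≡0 → A
A(0): 5·0+18=18 → S
U(20): 5·20+18=118≡14 → O
S(18): 5·18+18=108≡4 → E
D(3): 5·3+18=33≡7 → H
K(10): 5·10+18=68≡16 → Q
N(13): 5·13+18=83≡5 → F
Q(16): 5·16+18=98≡20 → U
Z(25): 5·25+18=143≡13 → N

TASOEHQFUN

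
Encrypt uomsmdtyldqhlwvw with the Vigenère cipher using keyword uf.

Repeat the key across the message: ufufufufufufufuf
u(20)+u(20): 40≡14 → o
o(14)+f(5): 19 → t
m(12)+u(20): 32≡6 → g
s(18)+f(5): 23 → x
m(12)+u(20): 32≡6 → g
d(3)+f(5): 8 → i
t(19)+u(20): 39≡13 → n
y(24)+f(5): 29≡3 → d
l(11)+u(20): 31≡5 → f
d(3)+f(5): 8 → i
q(16)+u(20): 36≡10 → k
h(7)+f(5): 12 → m
l(11)+u(20): 31≡5 → f
w(22)+f(5): 27≡1 → b
v(21)+u(20): 41≡15 → p
w(22)+f(5): 27≡1 → b

otgxgindfikmfbpb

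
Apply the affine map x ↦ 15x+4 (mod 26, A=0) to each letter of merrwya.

cmzzwae

m(12): 15·12+4=184≡2 → c
e(4): 15·4+4=64≡12 → m
r(17): 15·17+4=259≡25 → z
r(17): 15·17+4=259≡25 → z
w(22): 15·22+4=334≡22 → w
y(24): 15·24+4=364≡0 → a
a(0): 15·0+4=4 → e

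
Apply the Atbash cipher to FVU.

UEF

F(5) → U(20)
V(21) → E(4)
U(20) → F(5)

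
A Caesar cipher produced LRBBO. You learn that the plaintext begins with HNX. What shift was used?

4

From the crib: L(11)−H(7)=4, so the shift is 4.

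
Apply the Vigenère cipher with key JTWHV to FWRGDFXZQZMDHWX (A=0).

OPNNYOQVXUVWDDS

Repeat the key across the message: JTWHVJTWHVJTWHV
F(5)+J(9): 14 → O
W(22)+T(19): 41≡15 → P
R(17)+W(22): 39≡13 → N
G(6)+H(7): 13 → N
D(3)+V(21): 24 → Y
F(5)+J(9): 14 → O
X(23)+T(19): 42≡16 → Q
Z(25)+W(22): 47≡21 → V
Q(16)+H(7): 23 → X
Z(25)+V(21): 46≡20 → U
M(12)+J(9): 21 → V
D(3)+T(19): 22 → W
H(7)+W(22): 29≡3 → D
W(22)+H(7): 29≡3 → D
X(23)+V(21): 44≡18 → S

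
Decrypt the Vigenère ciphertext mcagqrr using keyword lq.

Repeat the key across the ciphertext: lqlqlql
m(12)−l(11): 1 → b
c(2)−q(16): -14≡12 → m
a(0)−l(11): -11≡15 → p
g(6)−q(16): -10≡16 → q
q(16)−l(11): 5 → f
r(17)−q(16): 1 → b
r(17)−l(11): 6 → g

bmpqfbg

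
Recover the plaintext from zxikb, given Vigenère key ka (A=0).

Repeat the key across the ciphertext: kakak
z(25)−k(10): 15 → p
x(23)−a(0): 23 → x
i(8)−k(10): -2≡24 → y
k(10)−a(0): 10 → k
b(1)−k(10): -9≡17 → r

pxykr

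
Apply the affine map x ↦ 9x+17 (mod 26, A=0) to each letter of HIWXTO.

CLHQGN

H(7): 9·7+17=80≡2 → C
I(8): 9·8+17=89≡11 → L
W(22): 9·22+17=215≡7 → H
X(23): 9·23+17=224≡16 → Q
T(19): 9·19+17=188≡6 → G
O(14): 9·14+17=143≡13 → N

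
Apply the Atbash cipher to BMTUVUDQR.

YNGFEFWJI

B(1) → Y(24)
M(12) → N(13)
T(19) → G(6)
U(20) → F(5)
V(21) → E(4)
U(20) → F(5)
D(3) → W(22)
Q(16) → J(9)
R(17) → I(8)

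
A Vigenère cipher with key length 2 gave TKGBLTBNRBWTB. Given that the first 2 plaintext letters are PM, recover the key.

EY

Subtract each crib letter from the matching ciphertext letter (mod 26):
T(19)−P(15)=4 → E
K(10)−M(12)=-2≡24 → Y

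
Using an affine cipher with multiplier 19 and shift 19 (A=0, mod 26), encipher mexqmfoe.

nrolnkzr

m(12): 19·12+19=247≡13 → n
e(4): 19·4+19=95≡17 → r
x(23): 19·23+19=456≡14 → o
q(16): 19·16+19=323≡11 → l
m(12): 19·12+19=247≡13 → n
f(5): 19·5+19=114≡10 → k
o(14): 19·14+19=285≡25 → z
e(4): 19·4+19=95≡17 → r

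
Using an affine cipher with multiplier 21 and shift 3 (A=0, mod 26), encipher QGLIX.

BZAPS

Q(16): 21·16+3=339≡1 → B
G(6): 21·6+3=129≡25 → Z
L(11): 21·11+3=234≡0 → A
I(8): 21·8+3=171≡15 → P
X(23): 21·23+3=486≡18 → S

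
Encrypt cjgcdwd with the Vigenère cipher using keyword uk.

Repeat the key across the message: ukukuku
c(2)+u(20): 22 → w
j(9)+k(10): 19 → t
g(6)+u(20): 26≡0 → a
c(2)+k(10): 12 → m
d(3)+u(20): 23 → x
w(22)+k(10): 32≡6 → g
d(3)+u(20): 23 → x

wtamxgx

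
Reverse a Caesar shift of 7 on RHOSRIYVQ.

KAHLKBROJ

R(17): 17−7=10 → K
H(7): 7−7=0 → A
O(14): 14−7=7 → H
S(18): 18−7=11 → L
R(17): 17−7=10 → K
I(8): 8−7=1 → B
Y(24): 24−7=17 → R
V(21): 21−7=14 → O
Q(16): 16−7=9 → J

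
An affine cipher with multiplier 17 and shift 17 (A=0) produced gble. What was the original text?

hwsn

The inverse of 17 mod 26 is 23, since 17·23=391≡1. Apply D(y)=23·(y−17) mod 26:
g(6): 23·(6−17)=-253≡7 → h
b(1): 23·(1−17)=-368≡22 → w
l(11): 23·(11−17)=-138≡18 → s
e(4): 23·(4−17)=-299≡13 → n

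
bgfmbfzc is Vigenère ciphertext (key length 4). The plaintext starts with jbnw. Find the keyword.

Subtract each crib letter from the matching ciphertext letter (mod 26):
b(1)−j(9)=-8≡18 → s
g(6)−b(1)=5 → f
f(5)−n(13)=-8≡18 → s
m(12)−w(22)=-10≡16 → q

sfsq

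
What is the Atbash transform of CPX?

XKC

C(2) → X(23)
P(15) → K(10)
X(23) → C(2)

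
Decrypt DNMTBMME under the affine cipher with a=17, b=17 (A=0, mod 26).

QMPUWPPN

The inverse of 17 mod 26 is 23, since 17·23=391≡1. Apply D(y)=23·(y−17) mod 26:
D(3): 23·(3−17)=-322≡16 → Q
N(13): 23·(13−17)=-92≡12 → M
M(12): 23·(12−17)=-115≡15 → P
T(19): 23·(19−17)=46≡20 → U
B(1): 23·(1−17)=-368≡22 → W
M(12): 23·(12−17)=-115≡15 → P
M(12): 23·(12−17)=-115≡15 → P
E(4): 23·(4−17)=-299≡13 → N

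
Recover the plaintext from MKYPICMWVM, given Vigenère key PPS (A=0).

Repeat the key across the ciphertext: PPSPPSPPSP
M(12)−P(15): -3≡23 → X
K(10)−P(15): -5≡21 → V
Y(24)−S(18): 6 → G
P(15)−P(15): 0 → A
I(8)−P(15): -7≡19 → T
C(2)−S(18): -16≡10 → K
M(12)−P(15): -3≡23 → X
W(22)−P(15): 7 → H
V(21)−S(18): 3 → D
M(12)−P(15): -3≡23 → X

XVGATKXHDX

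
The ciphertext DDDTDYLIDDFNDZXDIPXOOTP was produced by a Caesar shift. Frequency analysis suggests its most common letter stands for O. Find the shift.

15

The most frequent ciphertext letter is D (appears 8 times).
D is position 3; O is position 14.
Shift = -11≡15.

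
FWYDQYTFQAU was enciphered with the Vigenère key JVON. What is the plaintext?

WBKQHDFSHFG

Repeat the key across the ciphertext: JVONJVONJVO
F(5)−J(9): -4≡22 → W
W(22)−V(21): 1 → B
Y(24)−O(14): 10 → K
D(3)−N(13): -10≡16 → Q
Q(16)−J(9): 7 → H
Y(24)−V(21): 3 → D
T(19)−O(14): 5 → F
F(5)−N(13): -8≡18 → S
Q(16)−J(9): 7 → H
A(0)−V(21): -21≡5 → F
U(20)−O(14): 6 → G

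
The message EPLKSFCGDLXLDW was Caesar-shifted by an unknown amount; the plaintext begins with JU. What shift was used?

From the crib: E(4)−J(9)=-5≡21, so the shift is 21.

21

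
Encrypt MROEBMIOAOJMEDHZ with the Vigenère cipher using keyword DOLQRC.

PFZUSOLCLEAOHRSP

Repeat the key across the message: DOLQRCDOLQRCDOLQ
M(12)+D(3): 15 → P
R(17)+O(14): 31≡5 → F
O(14)+L(11): 25 → Z
E(4)+Q(16): 20 → U
B(1)+R(17): 18 → S
M(12)+C(2): 14 → O
I(8)+D(3): 11 → L
O(14)+O(14): 28≡2 → C
A(0)+L(11): 11 → L
O(14)+Q(16): 30≡4 → E
J(9)+R(17): 26≡0 → A
M(12)+C(2): 14 → O
E(4)+D(3): 7 → H
D(3)+O(14): 17 → R
H(7)+L(11): 18 → S
Z(25)+Q(16): 41≡15 → P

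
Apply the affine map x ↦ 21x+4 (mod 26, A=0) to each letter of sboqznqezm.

szmcjrckjw

s(18): 21·18+4=382≡18 → s
b(1): 21·1+4=25 → z
o(14): 21·14+4=298≡12 → m
q(16): 21·16+4=340≡2 → c
z(25): 21·25+4=529≡9 → j
n(13): 21·13+4=277≡17 → r
q(16): 21·16+4=340≡2 → c
e(4): 21·4+4=88≡10 → k
z(25): 21·25+4=529≡9 → j
m(12): 21·12+4=256≡22 → w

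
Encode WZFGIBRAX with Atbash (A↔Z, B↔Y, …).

DAUTRYIZC

W(22) → D(3)
Z(25) → A(0)
F(5) → U(20)
G(6) → T(19)
I(8) → R(17)
B(1) → Y(24)
R(17) → I(8)
A(0) → Z(25)
X(23) → C(2)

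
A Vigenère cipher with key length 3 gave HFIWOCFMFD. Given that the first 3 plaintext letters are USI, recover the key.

Subtract each crib letter from the matching ciphertext letter (mod 26):
H(7)−U(20)=-13≡13 → N
F(5)−S(18)=-13≡13 → N
I(8)−I(8)=0 → A

NNA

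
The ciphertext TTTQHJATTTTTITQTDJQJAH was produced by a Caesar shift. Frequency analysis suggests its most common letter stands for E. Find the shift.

The most frequent ciphertext letter is T (appears 10 times).
T is position 19; E is position 4.
Shift = 15.

15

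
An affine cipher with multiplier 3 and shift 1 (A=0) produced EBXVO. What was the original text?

BAQYN

The inverse of 3 mod 26 is 9, since 3·9=27≡1. Apply D(y)=9·(y−1) mod 26:
E(4): 9·(4−1)=27≡1 → B
B(1): 9·(1−1)=0 → A
X(23): 9·(23−1)=198≡16 → Q
V(21): 9·(21−1)=180≡24 → Y
O(14): 9·(14−1)=117≡13 → N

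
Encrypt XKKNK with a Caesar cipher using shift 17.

OBBEB

X(23): 23+17=40≡14 → O
K(10): 10+17=27≡1 → B
K(10): 10+17=27≡1 → B
N(13): 13+17=30≡4 → E
K(10): 10+17=27≡1 → B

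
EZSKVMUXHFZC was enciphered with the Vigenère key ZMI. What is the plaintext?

Repeat the key across the ciphertext: ZMIZMIZMIZMI
E(4)−Z(25): -21≡5 → F
Z(25)−M(12): 13 → N
S(18)−I(8): 10 → K
K(10)−Z(25): -15≡11 → L
V(21)−M(12): 9 → J
M(12)−I(8): 4 → E
U(20)−Z(25): -5≡21 → V
X(23)−M(12): 11 → L
H(7)−I(8): -1≡25 → Z
F(5)−Z(25): -20≡6 → G
Z(25)−M(12): 13 → N
C(2)−I(8): -6≡20 → U

FNKLJEVLZGNU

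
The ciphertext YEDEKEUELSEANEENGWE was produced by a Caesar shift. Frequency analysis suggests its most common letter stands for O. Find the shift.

The most frequent ciphertext letter is E (appears 8 times).
E is position 4; O is position 14.
Shift = -10≡16.

16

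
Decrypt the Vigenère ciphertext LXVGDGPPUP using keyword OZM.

XYJSEUBQIB

Repeat the key across the ciphertext: OZMOZMOZMO
L(11)−O(14): -3≡23 → X
X(23)−Z(25): -2≡24 → Y
V(21)−M(12): 9 → J
G(6)−O(14): -8≡18 → S
D(3)−Z(25): -22≡4 → E
G(6)−M(12): -6≡20 → U
P(15)−O(14): 1 → B
P(15)−Z(25): -10≡16 → Q
U(20)−M(12): 8 → I
P(15)−O(14): 1 → B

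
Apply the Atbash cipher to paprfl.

p(15) → k(10)
a(0) → z(25)
p(15) → k(10)
r(17) → i(8)
f(5) → u(20)
l(11) → o(14)

kzkiuo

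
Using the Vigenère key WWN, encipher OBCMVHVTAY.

Repeat the key across the message: WWNWWNWWNW
O(14)+W(22): 36≡10 → K
B(1)+W(22): 23 → X
C(2)+N(13): 15 → P
M(12)+W(22): 34≡8 → I
V(21)+W(22): 43≡17 → R
H(7)+N(13): 20 → U
V(21)+W(22): 43≡17 → R
T(19)+W(22): 41≡15 → P
A(0)+N(13): 13 → N
Y(24)+W(22): 46≡20 → U

KXPIRURPNU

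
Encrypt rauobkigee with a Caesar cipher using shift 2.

r(17): 17+2=19 → t
a(0): 0+2=2 → c
u(20): 20+2=22 → w
o(14): 14+2=16 → q
b(1): 1+2=3 → d
k(10): 10+2=12 → m
i(8): 8+2=10 → k
g(6): 6+2=8 → i
e(4): 4+2=6 → g
e(4): 4+2=6 → g

tcwqdmkigg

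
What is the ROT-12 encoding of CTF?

OFR

C(2): 2+12=14 → O
T(19): 19+12=31≡5 → F
F(5): 5+12=17 → R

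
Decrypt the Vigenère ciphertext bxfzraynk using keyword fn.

wkammntaf

Repeat the key across the ciphertext: fnfnfnfnf
b(1)−f(5): -4≡22 → w
x(23)−n(13): 10 → k
f(5)−f(5): 0 → a
z(25)−n(13): 12 → m
r(17)−f(5): 12 → m
a(0)−n(13): -13≡13 → n
y(24)−f(5): 19 → t
n(13)−n(13): 0 → a
k(10)−f(5): 5 → f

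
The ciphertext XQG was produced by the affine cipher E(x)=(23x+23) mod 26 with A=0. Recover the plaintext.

ALX

The inverse of 23 mod 26 is 17, since 23·17=391≡1. Apply D(y)=17·(y−23) mod 26:
X(23): 17·(23−23)=0 → A
Q(16): 17·(16−23)=-119≡11 → L
G(6): 17·(6−23)=-289≡23 → X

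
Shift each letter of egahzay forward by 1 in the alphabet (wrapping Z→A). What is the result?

fhbiabz

e(4): 4+1=5 → f
g(6): 6+1=7 → h
a(0): 0+1=1 → b
h(7): 7+1=8 → i
z(25): 25+1=26≡0 → a
a(0): 0+1=1 → b
y(24): 24+1=25 → z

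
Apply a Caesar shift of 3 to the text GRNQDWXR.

JUQTGZAU

G(6): 6+3=9 → J
R(17): 17+3=20 → U
N(13): 13+3=16 → Q
Q(16): 16+3=19 → T
D(3): 3+3=6 → G
W(22): 22+3=25 → Z
X(23): 23+3=26≡0 → A
R(17): 17+3=20 → U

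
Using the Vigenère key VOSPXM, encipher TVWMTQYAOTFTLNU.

OJOBQCTOGICFGBM

Repeat the key across the message: VOSPXMVOSPXMVOS
T(19)+V(21): 40≡14 → O
V(21)+O(14): 35≡9 → J
W(22)+S(18): 40≡14 → O
M(12)+P(15): 27≡1 → B
T(19)+X(23): 42≡16 → Q
Q(16)+M(12): 28≡2 → C
Y(24)+V(21): 45≡19 → T
A(0)+O(14): 14 → O
O(14)+S(18): 32≡6 → G
T(19)+P(15): 34≡8 → I
F(5)+X(23): 28≡2 → C
T(19)+M(12): 31≡5 → F
L(11)+V(21): 32≡6 → G
N(13)+O(14): 27≡1 → B
U(20)+S(18): 38≡12 → M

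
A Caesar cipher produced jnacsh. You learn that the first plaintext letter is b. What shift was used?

From the crib: j(9)−b(1)=8, so the shift is 8.

8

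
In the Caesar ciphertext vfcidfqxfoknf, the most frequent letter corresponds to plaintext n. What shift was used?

18

The most frequent ciphertext letter is f (appears 4 times).
f is position 5; n is position 13.
Shift = -8≡18.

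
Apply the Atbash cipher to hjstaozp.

h(7) → s(18)
j(9) → q(16)
s(18) → h(7)
t(19) → g(6)
a(0) → z(25)
o(14) → l(11)
z(25) → a(0)
p(15) → k(10)

sqhgzlak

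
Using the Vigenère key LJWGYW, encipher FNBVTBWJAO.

QWXBRXHSWU

Repeat the key across the message: LJWGYWLJWG
F(5)+L(11): 16 → Q
N(13)+J(9): 22 → W
B(1)+W(22): 23 → X
V(21)+G(6): 27≡1 → B
T(19)+Y(24): 43≡17 → R
B(1)+W(22): 23 → X
W(22)+L(11): 33≡7 → H
J(9)+J(9): 18 → S
A(0)+W(22): 22 → W
O(14)+G(6): 20 → U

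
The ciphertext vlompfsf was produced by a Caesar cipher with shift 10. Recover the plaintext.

lbecfviv

v(21): 21−10=11 → l
l(11): 11−10=1 → b
o(14): 14−10=4 → e
m(12): 12−10=2 → c
p(15): 15−10=5 → f
f(5): 5−10=-5≡21 → v
s(18): 18−10=8 → i
f(5): 5−10=-5≡21 → v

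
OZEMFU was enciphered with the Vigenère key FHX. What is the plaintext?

JSHHYX

Repeat the key across the ciphertext: FHXFHX
O(14)−F(5): 9 → J
Z(25)−H(7): 18 → S
E(4)−X(23): -19≡7 → H
M(12)−F(5): 7 → H
F(5)−H(7): -2≡24 → Y
U(20)−X(23): -3≡23 → X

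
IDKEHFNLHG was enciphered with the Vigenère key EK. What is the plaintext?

Repeat the key across the ciphertext: EKEKEKEKEK
I(8)−E(4): 4 → E
D(3)−K(10): -7≡19 → T
K(10)−E(4): 6 → G
E(4)−K(10): -6≡20 → U
H(7)−E(4): 3 → D
F(5)−K(10): -5≡21 → V
N(13)−E(4): 9 → J
L(11)−K(10): 1 → B
H(7)−E(4): 3 → D
G(6)−K(10): -4≡22 → W

ETGUDVJBDW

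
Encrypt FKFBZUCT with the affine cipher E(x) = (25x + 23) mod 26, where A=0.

F(5): 25·5+23=148≡18 → S
K(10): 25·10+23=273≡13 → N
F(5): 25·5+23=148≡18 → S
B(1): 25·1+23=48≡22 → W
Z(25): 25·25+23=648≡24 → Y
U(20): 25·20+23=523≡3 → D
C(2): 25·2+23=73≡21 → V
T(19): 25·19+23=498≡4 → E

SNSWYDVE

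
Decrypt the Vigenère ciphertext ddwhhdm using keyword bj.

Repeat the key across the ciphertext: bjbjbjb
d(3)−b(1): 2 → c
d(3)−j(9): -6≡20 → u
w(22)−b(1): 21 → v
h(7)−j(9): -2≡24 → y
h(7)−b(1): 6 → g
d(3)−j(9): -6≡20 → u
m(12)−b(1): 11 → l

cuvygul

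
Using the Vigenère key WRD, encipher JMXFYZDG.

FDABPCZX

Repeat the key across the message: WRDWRDWR
J(9)+W(22): 31≡5 → F
M(12)+R(17): 29≡3 → D
X(23)+D(3): 26≡0 → A
F(5)+W(22): 27≡1 → B
Y(24)+R(17): 41≡15 → P
Z(25)+D(3): 28≡2 → C
D(3)+W(22): 25 → Z
G(6)+R(17): 23 → X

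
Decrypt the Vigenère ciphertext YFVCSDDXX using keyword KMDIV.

Repeat the key across the ciphertext: KMDIVKMDI
Y(24)−K(10): 14 → O
F(5)−M(12): -7≡19 → T
V(21)−D(3): 18 → S
C(2)−I(8): -6≡20 → U
S(18)−V(21): -3≡23 → X
D(3)−K(10): -7≡19 → T
D(3)−M(12): -9≡17 → R
X(23)−D(3): 20 → U
X(23)−I(8): 15 → P

OTSUXTRUP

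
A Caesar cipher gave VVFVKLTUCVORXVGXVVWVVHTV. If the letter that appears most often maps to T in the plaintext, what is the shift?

The most frequent ciphertext letter is V (appears 10 times).
V is position 21; T is position 19.
Shift = 2.

2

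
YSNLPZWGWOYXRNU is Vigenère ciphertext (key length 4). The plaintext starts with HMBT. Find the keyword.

RGMS

Subtract each crib letter from the matching ciphertext letter (mod 26):
Y(24)−H(7)=17 → R
S(18)−M(12)=6 → G
N(13)−B(1)=12 → M
L(11)−T(19)=-8≡18 → S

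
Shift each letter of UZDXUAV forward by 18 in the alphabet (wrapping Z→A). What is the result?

U(20): 20+18=38≡12 → M
Z(25): 25+18=43≡17 → R
D(3): 3+18=21 → V
X(23): 23+18=41≡15 → P
U(20): 20+18=38≡12 → M
A(0): 0+18=18 → S
V(21): 21+18=39≡13 → N

MRVPMSN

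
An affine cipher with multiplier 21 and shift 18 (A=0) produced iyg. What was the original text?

ces

The inverse of 21 mod 26 is 5, since 21·5=105≡1. Apply D(y)=5·(y−18) mod 26:
i(8): 5·(8−18)=-50≡2 → c
y(24): 5·(24−18)=30≡4 → e
g(6): 5·(6−18)=-60≡18 → s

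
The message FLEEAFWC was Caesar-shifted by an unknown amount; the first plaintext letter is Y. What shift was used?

7

From the crib: F(5)−Y(24)=-19≡7, so the shift is 7.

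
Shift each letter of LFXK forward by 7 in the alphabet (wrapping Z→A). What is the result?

SMER

L(11): 11+7=18 → S
F(5): 5+7=12 → M
X(23): 23+7=30≡4 → E
K(10): 10+7=17 → R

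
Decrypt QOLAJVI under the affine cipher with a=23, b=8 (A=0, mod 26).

GYZURNA

The inverse of 23 mod 26 is 17, since 23·17=391≡1. Apply D(y)=17·(y−8) mod 26:
Q(16): 17·(16−8)=136≡6 → G
O(14): 17·(14−8)=102≡24 → Y
L(11): 17·(11−8)=51≡25 → Z
A(0): 17·(0−8)=-136≡20 → U
J(9): 17·(9−8)=17 → R
V(21): 17·(21−8)=221≡13 → N
I(8): 17·(8−8)=0 → A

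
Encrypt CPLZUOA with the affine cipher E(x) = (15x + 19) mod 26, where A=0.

C(2): 15·2+19=49≡23 → X
P(15): 15·15+19=244≡10 → K
L(11): 15·11+19=184≡2 → C
Z(25): 15·25+19=394≡4 → E
U(20): 15·20+19=319≡7 → H
O(14): 15·14+19=229≡21 → V
A(0): 15·0+19=19 → T

XKCEHVT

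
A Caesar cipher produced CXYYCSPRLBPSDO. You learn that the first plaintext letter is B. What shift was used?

1

From the crib: C(2)−B(1)=1, so the shift is 1.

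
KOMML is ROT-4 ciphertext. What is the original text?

GKIIH

K(10): 10−4=6 → G
O(14): 14−4=10 → K
M(12): 12−4=8 → I
M(12): 12−4=8 → I
L(11): 11−4=7 → H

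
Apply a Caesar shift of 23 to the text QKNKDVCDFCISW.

Q(16): 16+23=39≡13 → N
K(10): 10+23=33≡7 → H
N(13): 13+23=36≡10 → K
K(10): 10+23=33≡7 → H
D(3): 3+23=26≡0 → A
V(21): 21+23=44≡18 → S
C(2): 2+23=25 → Z
D(3): 3+23=26≡0 → A
F(5): 5+23=28≡2 → C
C(2): 2+23=25 → Z
I(8): 8+23=31≡5 → F
S(18): 18+23=41≡15 → P
W(22): 22+23=45≡19 → T

NHKHASZACZFPT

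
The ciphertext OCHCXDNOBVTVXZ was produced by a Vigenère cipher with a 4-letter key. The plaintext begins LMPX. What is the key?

DQSF

Subtract each crib letter from the matching ciphertext letter (mod 26):
O(14)−L(11)=3 → D
C(2)−M(12)=-10≡16 → Q
H(7)−P(15)=-8≡18 → S
C(2)−X(23)=-21≡5 → F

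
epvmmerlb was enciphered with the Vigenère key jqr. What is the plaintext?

Repeat the key across the ciphertext: jqrjqrjqr
e(4)−j(9): -5≡21 → v
p(15)−q(16): -1≡25 → z
v(21)−r(17): 4 → e
m(12)−j(9): 3 → d
m(12)−q(16): -4≡22 → w
e(4)−r(17): -13≡13 → n
r(17)−j(9): 8 → i
l(11)−q(16): -5≡21 → v
b(1)−r(17): -16≡10 → k

vzedwnivk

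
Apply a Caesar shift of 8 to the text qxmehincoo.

q(16): 16+8=24 → y
x(23): 23+8=31≡5 → f
m(12): 12+8=20 → u
e(4): 4+8=12 → m
h(7): 7+8=15 → p
i(8): 8+8=16 → q
n(13): 13+8=21 → v
c(2): 2+8=10 → k
o(14): 14+8=22 → w
o(14): 14+8=22 → w

yfumpqvkww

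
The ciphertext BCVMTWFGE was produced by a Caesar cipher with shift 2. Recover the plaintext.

ZATKRUDEC

B(1): 1−2=-1≡25 → Z
C(2): 2−2=0 → A
V(21): 21−2=19 → T
M(12): 12−2=10 → K
T(19): 19−2=17 → R
W(22): 22−2=20 → U
F(5): 5−2=3 → D
G(6): 6−2=4 → E
E(4): 4−2=2 → C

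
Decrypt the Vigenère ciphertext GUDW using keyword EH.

Repeat the key across the ciphertext: EHEH
G(6)−E(4): 2 → C
U(20)−H(7): 13 → N
D(3)−E(4): -1≡25 → Z
W(22)−H(7): 15 → P

CNZP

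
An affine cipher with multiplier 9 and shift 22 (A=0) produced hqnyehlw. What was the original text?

hizgyhta

The inverse of 9 mod 26 is 3, since 9·3=27≡1. Apply D(y)=3·(y−22) mod 26:
h(7): 3·(7−22)=-45≡7 → h
q(16): 3·(16−22)=-18≡8 → i
n(13): 3·(13−22)=-27≡25 → z
y(24): 3·(24−22)=6 → g
e(4): 3·(4−22)=-54≡24 → y
h(7): 3·(7−22)=-45≡7 → h
l(11): 3·(11−22)=-33≡19 → t
w(22): 3·(22−22)=0 → a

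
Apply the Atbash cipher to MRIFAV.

NIRUZE

M(12) → N(13)
R(17) → I(8)
I(8) → R(17)
F(5) → U(20)
A(0) → Z(25)
V(21) → E(4)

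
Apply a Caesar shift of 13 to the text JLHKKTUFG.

WYUXXGHST

J(9): 9+13=22 → W
L(11): 11+13=24 → Y
H(7): 7+13=20 → U
K(10): 10+13=23 → X
K(10): 10+13=23 → X
T(19): 19+13=32≡6 → G
U(20): 20+13=33≡7 → H
F(5): 5+13=18 → S
G(6): 6+13=19 → T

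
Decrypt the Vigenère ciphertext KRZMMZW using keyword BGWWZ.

Repeat the key across the ciphertext: BGWWZBG
K(10)−B(1): 9 → J
R(17)−G(6): 11 → L
Z(25)−W(22): 3 → D
M(12)−W(22): -10≡16 → Q
M(12)−Z(25): -13≡13 → N
Z(25)−B(1): 24 → Y
W(22)−G(6): 16 → Q

JLDQNYQ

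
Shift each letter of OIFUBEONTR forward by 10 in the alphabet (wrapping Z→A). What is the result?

YSPELOYXDB

O(14): 14+10=24 → Y
I(8): 8+10=18 → S
F(5): 5+10=15 → P
U(20): 20+10=30≡4 → E
B(1): 1+10=11 → L
E(4): 4+10=14 → O
O(14): 14+10=24 → Y
N(13): 13+10=23 → X
T(19): 19+10=29≡3 → D
R(17): 17+10=27≡1 → B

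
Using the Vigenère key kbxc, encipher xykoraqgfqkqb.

hzhqbbniprhsl

Repeat the key across the message: kbxckbxckbxck
x(23)+k(10): 33≡7 → h
y(24)+b(1): 25 → z
k(10)+x(23): 33≡7 → h
o(14)+c(2): 16 → q
r(17)+k(10): 27≡1 → b
a(0)+b(1): 1 → b
q(16)+x(23): 39≡13 → n
g(6)+c(2): 8 → i
f(5)+k(10): 15 → p
q(16)+b(1): 17 → r
k(10)+x(23): 33≡7 → h
q(16)+c(2): 18 → s
b(1)+k(10): 11 → l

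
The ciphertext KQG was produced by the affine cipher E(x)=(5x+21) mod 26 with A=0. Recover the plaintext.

The inverse of 5 mod 26 is 21, since 5·21=105≡1. Apply D(y)=21·(y−21) mod 26:
K(10): 21·(10−21)=-231≡3 → D
Q(16): 21·(16−21)=-105≡25 → Z
G(6): 21·(6−21)=-315≡23 → X

DZX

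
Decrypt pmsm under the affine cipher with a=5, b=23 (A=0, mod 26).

odzd

The inverse of 5 mod 26 is 21, since 5·21=105≡1. Apply D(y)=21·(y−23) mod 26:
p(15): 21·(15−23)=-168≡14 → o
m(12): 21·(12−23)=-231≡3 → d
s(18): 21·(18−23)=-105≡25 → z
m(12): 21·(12−23)=-231≡3 → d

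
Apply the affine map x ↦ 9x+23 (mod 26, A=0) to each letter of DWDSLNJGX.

D(3): 9·3+23=50≡24 → Y
W(22): 9·22+23=221≡13 → N
D(3): 9·3+23=50≡24 → Y
S(18): 9·18+23=185≡3 → D
L(11): 9·11+23=122≡18 → S
N(13): 9·13+23=140≡10 → K
J(9): 9·9+23=104≡0 → A
G(6): 9·6+23=77≡25 → Z
X(23): 9·23+23=230≡22 → W

YNYDSKAZW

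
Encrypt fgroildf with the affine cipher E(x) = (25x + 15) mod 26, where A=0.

f(5): 25·5+15=140≡10 → k
g(6): 25·6+15=165≡9 → j
r(17): 25·17+15=440≡24 → y
o(14): 25·14+15=365≡1 → b
i(8): 25·8+15=215≡7 → h
l(11): 25·11+15=290≡4 → e
d(3): 25·3+15=90≡12 → m
f(5): 25·5+15=140≡10 → k

kjybhemk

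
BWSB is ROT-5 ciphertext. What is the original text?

B(1): 1−5=-4≡22 → W
W(22): 22−5=17 → R
S(18): 18−5=13 → N
B(1): 1−5=-4≡22 → W

WRNW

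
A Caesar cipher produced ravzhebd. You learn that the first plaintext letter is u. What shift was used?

23

From the crib: r(17)−u(20)=-3≡23, so the shift is 23.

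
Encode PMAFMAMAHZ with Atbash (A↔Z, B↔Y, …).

KNZUNZNZSA

P(15) → K(10)
M(12) → N(13)
A(0) → Z(25)
F(5) → U(20)
M(12) → N(13)
A(0) → Z(25)
M(12) → N(13)
A(0) → Z(25)
H(7) → S(18)
Z(25) → A(0)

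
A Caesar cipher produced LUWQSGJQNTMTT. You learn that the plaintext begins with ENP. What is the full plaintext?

ENPJLZCJGMFMM

From the crib: L(11)−E(4)=7, so the shift is 7.
Subtract 7 from each ciphertext letter:
L(11): 11−7=4 → E
U(20): 20−7=13 → N
W(22): 22−7=15 → P
Q(16): 16−7=9 → J
S(18): 18−7=11 → L
G(6): 6−7=-1≡25 → Z
J(9): 9−7=2 → C
Q(16): 16−7=9 → J
N(13): 13−7=6 → G
T(19): 19−7=12 → M
M(12): 12−7=5 → F
T(19): 19−7=12 → M
T(19): 19−7=12 → M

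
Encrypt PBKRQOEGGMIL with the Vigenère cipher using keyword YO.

Repeat the key across the message: YOYOYOYOYOYO
P(15)+Y(24): 39≡13 → N
B(1)+O(14): 15 → P
K(10)+Y(24): 34≡8 → I
R(17)+O(14): 31≡5 → F
Q(16)+Y(24): 40≡14 → O
O(14)+O(14): 28≡2 → C
E(4)+Y(24): 28≡2 → C
G(6)+O(14): 20 → U
G(6)+Y(24): 30≡4 → E
M(12)+O(14): 26≡0 → A
I(8)+Y(24): 32≡6 → G
L(11)+O(14): 25 → Z

NPIFOCCUEAGZ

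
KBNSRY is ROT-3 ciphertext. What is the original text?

HYKPOV

K(10): 10−3=7 → H
B(1): 1−3=-2≡24 → Y
N(13): 13−3=10 → K
S(18): 18−3=15 → P
R(17): 17−3=14 → O
Y(24): 24−3=21 → V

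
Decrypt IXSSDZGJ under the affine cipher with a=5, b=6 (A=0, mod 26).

The inverse of 5 mod 26 is 21, since 5·21=105≡1. Apply D(y)=21·(y−6) mod 26:
I(8): 21·(8−6)=42≡16 → Q
X(23): 21·(23−6)=357≡19 → T
S(18): 21·(18−6)=252≡18 → S
S(18): 21·(18−6)=252≡18 → S
D(3): 21·(3−6)=-63≡15 → P
Z(25): 21·(25−6)=399≡9 → J
G(6): 21·(6−6)=0 → A
J(9): 21·(9−6)=63≡11 → L

QTSSPJAL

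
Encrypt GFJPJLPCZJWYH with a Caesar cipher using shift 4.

KJNTNPTGDNACL

G(6): 6+4=10 → K
F(5): 5+4=9 → J
J(9): 9+4=13 → N
P(15): 15+4=19 → T
J(9): 9+4=13 → N
L(11): 11+4=15 → P
P(15): 15+4=19 → T
C(2): 2+4=6 → G
Z(25): 25+4=29≡3 → D
J(9): 9+4=13 → N
W(22): 22+4=26≡0 → A
Y(24): 24+4=28≡2 → C
H(7): 7+4=11 → L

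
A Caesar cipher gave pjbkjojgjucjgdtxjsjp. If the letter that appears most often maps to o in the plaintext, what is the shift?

The most frequent ciphertext letter is j (appears 7 times).
j is position 9; o is position 14.
Shift = -5≡21.

21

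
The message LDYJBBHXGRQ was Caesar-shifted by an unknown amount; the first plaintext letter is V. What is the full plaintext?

VNITLLRHQBA

From the crib: L(11)−V(21)=-10≡16, so the shift is 16.
Subtract 16 from each ciphertext letter:
L(11): 11−16=-5≡21 → V
D(3): 3−16=-13≡13 → N
Y(24): 24−16=8 → I
J(9): 9−16=-7≡19 → T
B(1): 1−16=-15≡11 → L
B(1): 1−16=-15≡11 → L
H(7): 7−16=-9≡17 → R
X(23): 23−16=7 → H
G(6): 6−16=-10≡16 → Q
R(17): 17−16=1 → B
Q(16): 16−16=0 → A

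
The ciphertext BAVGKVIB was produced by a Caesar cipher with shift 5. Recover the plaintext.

WVQBFQDW

B(1): 1−5=-4≡22 → W
A(0): 0−5=-5≡21 → V
V(21): 21−5=16 → Q
G(6): 6−5=1 → B
K(10): 10−5=5 → F
V(21): 21−5=16 → Q
I(8): 8−5=3 → D
B(1): 1−5=-4≡22 → W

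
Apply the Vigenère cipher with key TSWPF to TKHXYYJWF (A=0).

MCDMDRBSU

Repeat the key across the message: TSWPFTSWP
T(19)+T(19): 38≡12 → M
K(10)+S(18): 28≡2 → C
H(7)+W(22): 29≡3 → D
X(23)+P(15): 38≡12 → M
Y(24)+F(5): 29≡3 → D
Y(24)+T(19): 43≡17 → R
J(9)+S(18): 27≡1 → B
W(22)+W(22): 44≡18 → S
F(5)+P(15): 20 → U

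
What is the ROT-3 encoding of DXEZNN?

D(3): 3+3=6 → G
X(23): 23+3=26≡0 → A
E(4): 4+3=7 → H
Z(25): 25+3=28≡2 → C
N(13): 13+3=16 → Q
N(13): 13+3=16 → Q

GAHCQQ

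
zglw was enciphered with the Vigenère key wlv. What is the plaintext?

dvqa

Repeat the key across the ciphertext: wlvw
z(25)−w(22): 3 → d
g(6)−l(11): -5≡21 → v
l(11)−v(21): -10≡16 → q
w(22)−w(22): 0 → a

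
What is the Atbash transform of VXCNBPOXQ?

V(21) → E(4)
X(23) → C(2)
C(2) → X(23)
N(13) → M(12)
B(1) → Y(24)
P(15) → K(10)
O(14) → L(11)
X(23) → C(2)
Q(16) → J(9)

ECXMYKLCJ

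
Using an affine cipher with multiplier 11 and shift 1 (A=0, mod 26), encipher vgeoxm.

v(21): 11·21+1=232≡24 → y
g(6): 11·6+1=67≡15 → p
e(4): 11·4+1=45≡19 → t
o(14): 11·14+1=155≡25 → z
x(23): 11·23+1=254≡20 → u
m(12): 11·12+1=133≡3 → d

yptzud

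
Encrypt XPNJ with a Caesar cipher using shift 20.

RJHD

X(23): 23+20=43≡17 → R
P(15): 15+20=35≡9 → J
N(13): 13+20=33≡7 → H
J(9): 9+20=29≡3 → D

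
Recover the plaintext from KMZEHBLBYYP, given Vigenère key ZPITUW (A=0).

Repeat the key across the ciphertext: ZPITUWZPITU
K(10)−Z(25): -15≡11 → L
M(12)−P(15): -3≡23 → X
Z(25)−I(8): 17 → R
E(4)−T(19): -15≡11 → L
H(7)−U(20): -13≡13 → N
B(1)−W(22): -21≡5 → F
L(11)−Z(25): -14≡12 → M
B(1)−P(15): -14≡12 → M
Y(24)−I(8): 16 → Q
Y(24)−T(19): 5 → F
P(15)−U(20): -5≡21 → V

LXRLNFMMQFV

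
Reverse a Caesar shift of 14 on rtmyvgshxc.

dfykhsetjo

r(17): 17−14=3 → d
t(19): 19−14=5 → f
m(12): 12−14=-2≡24 → y
y(24): 24−14=10 → k
v(21): 21−14=7 → h
g(6): 6−14=-8≡18 → s
s(18): 18−14=4 → e
h(7): 7−14=-7≡19 → t
x(23): 23−14=9 → j
c(2): 2−14=-12≡14 → o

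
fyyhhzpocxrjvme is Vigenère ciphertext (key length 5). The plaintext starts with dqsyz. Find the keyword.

cigji

Subtract each crib letter from the matching ciphertext letter (mod 26):
f(5)−d(3)=2 → c
y(24)−q(16)=8 → i
y(24)−s(18)=6 → g
h(7)−y(24)=-17≡9 → j
h(7)−z(25)=-18≡8 → i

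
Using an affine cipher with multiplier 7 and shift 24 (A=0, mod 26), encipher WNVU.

W(22): 7·22+24=178≡22 → W
N(13): 7·13+24=115≡11 → L
V(21): 7·21+24=171≡15 → P
U(20): 7·20+24=164≡8 → I

WLPI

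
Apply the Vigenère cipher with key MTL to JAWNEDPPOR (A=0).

VTHZXOBIZD

Repeat the key across the message: MTLMTLMTLM
J(9)+M(12): 21 → V
A(0)+T(19): 19 → T
W(22)+L(11): 33≡7 → H
N(13)+M(12): 25 → Z
E(4)+T(19): 23 → X
D(3)+L(11): 14 → O
P(15)+M(12): 27≡1 → B
P(15)+T(19): 34≡8 → I
O(14)+L(11): 25 → Z
R(17)+M(12): 29≡3 → D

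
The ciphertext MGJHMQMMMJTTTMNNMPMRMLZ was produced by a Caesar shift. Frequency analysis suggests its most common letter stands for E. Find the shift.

8

The most frequent ciphertext letter is M (appears 9 times).
M is position 12; E is position 4.
Shift = 8.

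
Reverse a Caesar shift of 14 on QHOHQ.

CTATC

Q(16): 16−14=2 → C
H(7): 7−14=-7≡19 → T
O(14): 14−14=0 → A
H(7): 7−14=-7≡19 → T
Q(16): 16−14=2 → C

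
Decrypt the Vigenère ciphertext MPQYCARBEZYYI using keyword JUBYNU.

Repeat the key across the ciphertext: JUBYNUJUBYNUJ
M(12)−J(9): 3 → D
P(15)−U(20): -5≡21 → V
Q(16)−B(1): 15 → P
Y(24)−Y(24): 0 → A
C(2)−N(13): -11≡15 → P
A(0)−U(20): -20≡6 → G
R(17)−J(9): 8 → I
B(1)−U(20): -19≡7 → H
E(4)−B(1): 3 → D
Z(25)−Y(24): 1 → B
Y(24)−N(13): 11 → L
Y(24)−U(20): 4 → E
I(8)−J(9): -1≡25 → Z

DVPAPGIHDBLEZ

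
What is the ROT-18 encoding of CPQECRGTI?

C(2): 2+18=20 → U
P(15): 15+18=33≡7 → H
Q(16): 16+18=34≡8 → I
E(4): 4+18=22 → W
C(2): 2+18=20 → U
R(17): 17+18=35≡9 → J
G(6): 6+18=24 → Y
T(19): 19+18=37≡11 → L
I(8): 8+18=26≡0 → A

UHIWUJYLA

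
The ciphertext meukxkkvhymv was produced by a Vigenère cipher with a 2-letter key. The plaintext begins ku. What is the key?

ck

Subtract each crib letter from the matching ciphertext letter (mod 26):
m(12)−k(10)=2 → c
e(4)−u(20)=-16≡10 → k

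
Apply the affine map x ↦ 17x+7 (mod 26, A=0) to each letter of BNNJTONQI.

YUUESLUTN

B(1): 17·1+7=24 → Y
N(13): 17·13+7=228≡20 → U
N(13): 17·13+7=228≡20 → U
J(9): 17·9+7=160≡4 → E
T(19): 17·19+7=330≡18 → S
O(14): 17·14+7=245≡11 → L
N(13): 17·13+7=228≡20 → U
Q(16): 17·16+7=279≡19 → T
I(8): 17·8+7=143≡13 → N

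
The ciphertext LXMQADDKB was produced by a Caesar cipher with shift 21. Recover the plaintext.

L(11): 11−21=-10≡16 → Q
X(23): 23−21=2 → C
M(12): 12−21=-9≡17 → R
Q(16): 16−21=-5≡21 → V
A(0): 0−21=-21≡5 → F
D(3): 3−21=-18≡8 → I
D(3): 3−21=-18≡8 → I
K(10): 10−21=-11≡15 → P
B(1): 1−21=-20≡6 → G

QCRVFIIPG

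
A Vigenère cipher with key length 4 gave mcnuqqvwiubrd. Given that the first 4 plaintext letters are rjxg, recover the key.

Subtract each crib letter from the matching ciphertext letter (mod 26):
m(12)−r(17)=-5≡21 → v
c(2)−j(9)=-7≡19 → t
n(13)−x(23)=-10≡16 → q
u(20)−g(6)=14 → o

vtqo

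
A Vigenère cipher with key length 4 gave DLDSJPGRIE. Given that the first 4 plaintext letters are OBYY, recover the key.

Subtract each crib letter from the matching ciphertext letter (mod 26):
D(3)−O(14)=-11≡15 → P
L(11)−B(1)=10 → K
D(3)−Y(24)=-21≡5 → F
S(18)−Y(24)=-6≡20 → U

PKFU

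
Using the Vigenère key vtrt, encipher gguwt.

bzlpo

Repeat the key across the message: vtrtv
g(6)+v(21): 27≡1 → b
g(6)+t(19): 25 → z
u(20)+r(17): 37≡11 → l
w(22)+t(19): 41≡15 → p
t(19)+v(21): 40≡14 → o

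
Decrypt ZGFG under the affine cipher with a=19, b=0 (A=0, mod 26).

The inverse of 19 mod 26 is 11, since 19·11=209≡1. Apply D(y)=11·(y−0) mod 26:
Z(25): 11·(25−0)=275≡15 → P
G(6): 11·(6−0)=66≡14 → O
F(5): 11·(5−0)=55≡3 → D
G(6): 11·(6−0)=66≡14 → O

PODO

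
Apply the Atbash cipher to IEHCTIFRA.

RVSXGRUIZ

I(8) → R(17)
E(4) → V(21)
H(7) → S(18)
C(2) → X(23)
T(19) → G(6)
I(8) → R(17)
F(5) → U(20)
R(17) → I(8)
A(0) → Z(25)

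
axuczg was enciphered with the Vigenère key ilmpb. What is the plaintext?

sminyy

Repeat the key across the ciphertext: ilmpbi
a(0)−i(8): -8≡18 → s
x(23)−l(11): 12 → m
u(20)−m(12): 8 → i
c(2)−p(15): -13≡13 → n
z(25)−b(1): 24 → y
g(6)−i(8): -2≡24 → y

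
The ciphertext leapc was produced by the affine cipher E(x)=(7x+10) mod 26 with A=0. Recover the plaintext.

The inverse of 7 mod 26 is 15, since 7·15=105≡1. Apply D(y)=15·(y−10) mod 26:
l(11): 15·(11−10)=15 → p
e(4): 15·(4−10)=-90≡14 → o
a(0): 15·(0−10)=-150≡6 → g
p(15): 15·(15−10)=75≡23 → x
c(2): 15·(2−10)=-120≡10 → k

pogxk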